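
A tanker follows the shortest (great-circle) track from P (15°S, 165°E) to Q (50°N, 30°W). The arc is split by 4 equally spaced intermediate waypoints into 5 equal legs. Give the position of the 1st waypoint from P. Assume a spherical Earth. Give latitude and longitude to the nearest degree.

≈ (13°N, 173°E)

Convert each endpoint to a unit vector on the sphere (x = cos φ cos λ, y = cos φ sin λ, z = sin φ).
The central angle between the endpoints is δ = arccos(p₁·p₂) ≈ 2.495 rad (142.9°).
Interpolate at f = 1/5 with slerp weights a = sin((1−f)δ)/sin δ ≈ 1.512, b = sin(fδ)/sin δ ≈ 0.794.
p = a·p₁ + b·p₂ ≈ (-0.968, 0.123, 0.217); φ = arcsin(p_z) ≈ 12.53°, λ = atan2(p_y, p_x) ≈ 172.78°.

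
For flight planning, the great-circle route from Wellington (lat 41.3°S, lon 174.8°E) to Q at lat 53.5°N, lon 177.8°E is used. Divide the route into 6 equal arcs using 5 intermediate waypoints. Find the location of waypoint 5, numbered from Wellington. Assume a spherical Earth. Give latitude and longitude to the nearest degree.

≈ lat 38°N, lon 177°E

From cos δ = sin φ₁ sin φ₂ + cos φ₁ cos φ₂ cos Δλ, the central angle is δ ≈ 1.655 rad (94.8°).
Interpolate at f = 5/6 with slerp weights a = sin((1−f)δ)/sin δ ≈ 0.273, b = sin(fδ)/sin δ ≈ 0.985.
p = a·p₁ + b·p₂ ≈ (-0.790, 0.041, 0.612); φ = arcsin(p_z) ≈ 37.70°, λ = atan2(p_y, p_x) ≈ 177.02°.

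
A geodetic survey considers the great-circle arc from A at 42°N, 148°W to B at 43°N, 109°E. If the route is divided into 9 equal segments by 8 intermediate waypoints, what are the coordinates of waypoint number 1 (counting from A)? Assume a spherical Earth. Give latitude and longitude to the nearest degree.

Convert each endpoint to a unit vector on the sphere (x = cos φ cos λ, y = cos φ sin λ, z = sin φ).
The central angle between the endpoints is δ = arccos(p₁·p₂) ≈ 1.230 rad (70.5°).
Interpolate at f = 1/9 with slerp weights a = sin((1−f)δ)/sin δ ≈ 0.942, b = sin(fδ)/sin δ ≈ 0.145.
p = a·p₁ + b·p₂ ≈ (-0.628, -0.271, 0.729); φ = arcsin(p_z) ≈ 46.82°, λ = atan2(p_y, p_x) ≈ -156.66°.

≈ 47°N, 157°W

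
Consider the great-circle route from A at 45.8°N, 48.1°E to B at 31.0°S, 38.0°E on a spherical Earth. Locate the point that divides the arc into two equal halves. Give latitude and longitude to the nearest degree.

The haversine formula gives a central angle δ ≈ 1.350 rad (77.3°) between the endpoints.
Interpolate at f = 1/2 with slerp weights a = sin((1−f)δ)/sin δ ≈ 0.640, b = sin(fδ)/sin δ ≈ 0.640.
p = a·p₁ + b·p₂ ≈ (0.731, 0.670, 0.129); φ = arcsin(p_z) ≈ 7.43°, λ = atan2(p_y, p_x) ≈ 42.53°.

≈ 7°N, 43°E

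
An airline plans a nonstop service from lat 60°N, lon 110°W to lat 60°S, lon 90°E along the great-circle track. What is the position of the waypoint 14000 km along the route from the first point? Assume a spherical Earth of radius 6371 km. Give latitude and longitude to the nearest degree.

From cos δ = sin φ₁ sin φ₂ + cos φ₁ cos φ₂ cos Δλ, the central angle is δ ≈ 2.968 rad (170.0°). The total great-circle distance is δ·R ≈ 2.968 × 6371 ≈ 18907 km, so the target fraction is f = 14000/18907 ≈ 0.740.
Interpolate at f ≈ 0.740 with slerp weights a = sin((1−f)δ)/sin δ ≈ 4.025, b = sin(fδ)/sin δ ≈ 4.682.
p = a·p₁ + b·p₂ ≈ (-0.688, 0.450, -0.569); φ = arcsin(p_z) ≈ -34.68°, λ = atan2(p_y, p_x) ≈ 146.83°.

≈ lat 35°S, lon 147°E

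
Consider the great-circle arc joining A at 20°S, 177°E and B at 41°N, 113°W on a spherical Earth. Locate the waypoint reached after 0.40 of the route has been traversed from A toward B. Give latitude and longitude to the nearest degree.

Convert each endpoint to a unit vector on the sphere (x = cos φ cos λ, y = cos φ sin λ, z = sin φ).
The central angle between the endpoints is δ = arccos(p₁·p₂) ≈ 1.553 rad (89.0°).
Interpolate at f = 0.40 with slerp weights a = sin((1−f)δ)/sin δ ≈ 0.803, b = sin(fδ)/sin δ ≈ 0.582.
p = a·p₁ + b·p₂ ≈ (-0.925, -0.365, 0.107); φ = arcsin(p_z) ≈ 6.16°, λ = atan2(p_y, p_x) ≈ -158.47°.

≈ 6°N, 158°W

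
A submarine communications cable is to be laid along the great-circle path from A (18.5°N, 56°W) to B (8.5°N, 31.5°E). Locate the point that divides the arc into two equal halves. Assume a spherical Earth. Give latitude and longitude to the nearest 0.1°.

Write both endpoints as unit vectors p₁, p₂ with components (cos φ cos λ, cos φ sin λ, sin φ).
The central angle between the endpoints is δ = arccos(p₁·p₂) ≈ 1.483 rad (85.0°).
Interpolate at f = 1/2 with slerp weights a = sin((1−f)δ)/sin δ ≈ 0.678, b = sin(fδ)/sin δ ≈ 0.678.
p = a·p₁ + b·p₂ ≈ (0.931, -0.183, 0.315); φ = arcsin(p_z) ≈ 18.38°, λ = atan2(p_y, p_x) ≈ -11.10°.

≈ (18.4°N, 11.1°W)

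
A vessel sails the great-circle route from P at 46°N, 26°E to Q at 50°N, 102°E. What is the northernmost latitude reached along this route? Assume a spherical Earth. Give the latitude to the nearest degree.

≈ 55°N

The great circle lies in the plane with unit normal n̂ = (p₁ × p₂)/|p₁ × p₂|.
Here n̂_z ≈ +0.576; the vertex latitude is φ_max = arccos|n̂_z| ≈ 54.8°.
Check via Clairaut: cos φ_max = |cos φ₁| · sin C = cos(46.0°)·sin(56.0°) ≈ 0.576, again giving ≈ 54.8°.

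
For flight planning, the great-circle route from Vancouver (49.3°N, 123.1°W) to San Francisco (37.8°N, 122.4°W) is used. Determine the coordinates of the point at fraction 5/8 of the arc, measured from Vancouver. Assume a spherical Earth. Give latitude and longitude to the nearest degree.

≈ 42°N, 123°W

The haversine formula gives a central angle δ ≈ 0.201 rad (11.5°) between the endpoints.
Interpolate at f = 5/8 with slerp weights a = sin((1−f)δ)/sin δ ≈ 0.377, b = sin(fδ)/sin δ ≈ 0.628.
p = a·p₁ + b·p₂ ≈ (-0.400, -0.625, 0.671); φ = arcsin(p_z) ≈ 42.11°, λ = atan2(p_y, p_x) ≈ -122.63°.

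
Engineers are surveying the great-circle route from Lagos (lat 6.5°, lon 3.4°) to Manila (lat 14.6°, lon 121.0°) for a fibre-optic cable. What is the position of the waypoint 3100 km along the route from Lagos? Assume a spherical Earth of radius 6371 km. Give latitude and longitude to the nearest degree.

≈ lat 15°, lon 31°

Write both endpoints as unit vectors p₁, p₂ with components (cos φ cos λ, cos φ sin λ, sin φ).
The central angle between the endpoints is δ = arccos(p₁·p₂) ≈ 2.001 rad (114.6°). The total great-circle distance is δ·R ≈ 2.001 × 6371 ≈ 12747 km, so the target fraction is f = 3100/12747 ≈ 0.243.
Interpolate at f ≈ 0.243 with slerp weights a = sin((1−f)δ)/sin δ ≈ 1.098, b = sin(fδ)/sin δ ≈ 0.514.
p = a·p₁ + b·p₂ ≈ (0.833, 0.491, 0.254); φ = arcsin(p_z) ≈ 14.72°, λ = atan2(p_y, p_x) ≈ 30.54°.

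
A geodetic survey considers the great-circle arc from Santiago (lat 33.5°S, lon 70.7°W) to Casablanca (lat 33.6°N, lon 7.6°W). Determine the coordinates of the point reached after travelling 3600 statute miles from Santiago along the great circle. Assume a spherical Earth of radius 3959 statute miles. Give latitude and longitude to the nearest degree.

≈ lat 6°N, lon 35°W

The haversine formula gives a central angle δ ≈ 1.562 rad (89.5°) between the endpoints. The total great-circle distance is δ·R ≈ 1.562 × 3959 ≈ 6184 mi, so the target fraction is f = 3600/6184 ≈ 0.582.
Interpolate at f ≈ 0.582 with slerp weights a = sin((1−f)δ)/sin δ ≈ 0.607, b = sin(fδ)/sin δ ≈ 0.789.
p = a·p₁ + b·p₂ ≈ (0.819, -0.565, 0.101); φ = arcsin(p_z) ≈ 5.82°, λ = atan2(p_y, p_x) ≈ -34.60°.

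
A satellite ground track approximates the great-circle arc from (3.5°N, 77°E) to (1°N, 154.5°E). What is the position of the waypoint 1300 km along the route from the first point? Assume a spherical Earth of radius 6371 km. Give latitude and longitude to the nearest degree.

Convert each endpoint to a unit vector on the sphere (x = cos φ cos λ, y = cos φ sin λ, z = sin φ).
The central angle between the endpoints is δ = arccos(p₁·p₂) ≈ 1.352 rad (77.5°). The total great-circle distance is δ·R ≈ 1.352 × 6371 ≈ 8614 km, so the target fraction is f = 1300/8614 ≈ 0.151.
Interpolate at f ≈ 0.151 with slerp weights a = sin((1−f)δ)/sin δ ≈ 0.934, b = sin(fδ)/sin δ ≈ 0.208.
p = a·p₁ + b·p₂ ≈ (0.022, 0.998, 0.061); φ = arcsin(p_z) ≈ 3.48°, λ = atan2(p_y, p_x) ≈ 88.71°.

≈ (3°N, 89°E)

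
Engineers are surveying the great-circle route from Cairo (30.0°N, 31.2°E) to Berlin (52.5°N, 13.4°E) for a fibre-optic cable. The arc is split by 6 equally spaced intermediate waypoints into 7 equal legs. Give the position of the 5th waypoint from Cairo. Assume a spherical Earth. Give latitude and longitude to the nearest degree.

From cos δ = sin φ₁ sin φ₂ + cos φ₁ cos φ₂ cos Δλ, the central angle is δ ≈ 0.454 rad (26.0°).
Interpolate at f = 5/7 with slerp weights a = sin((1−f)δ)/sin δ ≈ 0.295, b = sin(fδ)/sin δ ≈ 0.727.
p = a·p₁ + b·p₂ ≈ (0.649, 0.235, 0.724); φ = arcsin(p_z) ≈ 46.38°, λ = atan2(p_y, p_x) ≈ 19.90°.

≈ (46°N, 20°E)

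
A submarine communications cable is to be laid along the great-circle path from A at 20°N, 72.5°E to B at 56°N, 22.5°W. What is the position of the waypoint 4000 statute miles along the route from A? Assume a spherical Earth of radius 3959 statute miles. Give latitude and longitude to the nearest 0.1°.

≈ 56.5°N, 10.9°E

Write both endpoints as unit vectors p₁, p₂ with components (cos φ cos λ, cos φ sin λ, sin φ).
The central angle between the endpoints is δ = arccos(p₁·p₂) ≈ 1.331 rad (76.2°). The total great-circle distance is δ·R ≈ 1.331 × 3959 ≈ 5268 mi, so the target fraction is f = 4000/5268 ≈ 0.759.
Interpolate at f ≈ 0.759 with slerp weights a = sin((1−f)δ)/sin δ ≈ 0.324, b = sin(fδ)/sin δ ≈ 0.872.
p = a·p₁ + b·p₂ ≈ (0.542, 0.104, 0.834); φ = arcsin(p_z) ≈ 56.49°, λ = atan2(p_y, p_x) ≈ 10.86°.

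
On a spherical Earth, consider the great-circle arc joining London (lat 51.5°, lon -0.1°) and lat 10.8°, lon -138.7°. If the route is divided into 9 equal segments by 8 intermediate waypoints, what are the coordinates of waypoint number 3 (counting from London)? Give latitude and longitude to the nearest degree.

The haversine formula gives a central angle δ ≈ 1.888 rad (108.2°) between the endpoints.
Interpolate at f = 3/9 with slerp weights a = sin((1−f)δ)/sin δ ≈ 1.002, b = sin(fδ)/sin δ ≈ 0.620.
p = a·p₁ + b·p₂ ≈ (0.166, -0.403, 0.900); φ = arcsin(p_z) ≈ 64.17°, λ = atan2(p_y, p_x) ≈ -67.56°.

≈ lat 64°, lon -68°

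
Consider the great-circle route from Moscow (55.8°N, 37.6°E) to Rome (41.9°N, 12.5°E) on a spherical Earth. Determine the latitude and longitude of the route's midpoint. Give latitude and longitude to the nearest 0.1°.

Convert each endpoint to a unit vector on the sphere (x = cos φ cos λ, y = cos φ sin λ, z = sin φ).
The central angle between the endpoints is δ = arccos(p₁·p₂) ≈ 0.373 rad (21.4°).
Interpolate at f = 1/2 with slerp weights a = sin((1−f)δ)/sin δ ≈ 0.509, b = sin(fδ)/sin δ ≈ 0.509.
p = a·p₁ + b·p₂ ≈ (0.596, 0.256, 0.761); φ = arcsin(p_z) ≈ 49.52°, λ = atan2(p_y, p_x) ≈ 23.27°.

≈ 49.5°N, 23.3°E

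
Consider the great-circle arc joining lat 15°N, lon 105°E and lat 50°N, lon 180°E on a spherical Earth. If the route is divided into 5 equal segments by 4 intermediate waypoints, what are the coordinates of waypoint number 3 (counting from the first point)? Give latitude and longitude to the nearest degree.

≈ lat 42°N, lon 141°E

Write both endpoints as unit vectors p₁, p₂ with components (cos φ cos λ, cos φ sin λ, sin φ).
The central angle between the endpoints is δ = arccos(p₁·p₂) ≈ 1.204 rad (69.0°).
Interpolate at f = 3/5 with slerp weights a = sin((1−f)δ)/sin δ ≈ 0.496, b = sin(fδ)/sin δ ≈ 0.708.
p = a·p₁ + b·p₂ ≈ (-0.579, 0.463, 0.671); φ = arcsin(p_z) ≈ 42.14°, λ = atan2(p_y, p_x) ≈ 141.37°.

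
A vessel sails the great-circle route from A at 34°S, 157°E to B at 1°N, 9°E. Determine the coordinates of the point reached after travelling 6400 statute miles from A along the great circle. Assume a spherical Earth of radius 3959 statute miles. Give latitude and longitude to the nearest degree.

Write both endpoints as unit vectors p₁, p₂ with components (cos φ cos λ, cos φ sin λ, sin φ).
The central angle between the endpoints is δ = arccos(p₁·p₂) ≈ 2.364 rad (135.5°). The total great-circle distance is δ·R ≈ 2.364 × 3959 ≈ 9360 mi, so the target fraction is f = 6400/9360 ≈ 0.684.
Interpolate at f ≈ 0.684 with slerp weights a = sin((1−f)δ)/sin δ ≈ 0.969, b = sin(fδ)/sin δ ≈ 1.424.
p = a·p₁ + b·p₂ ≈ (0.667, 0.537, -0.517); φ = arcsin(p_z) ≈ -31.14°, λ = atan2(p_y, p_x) ≈ 38.83°.

≈ 31°S, 39°E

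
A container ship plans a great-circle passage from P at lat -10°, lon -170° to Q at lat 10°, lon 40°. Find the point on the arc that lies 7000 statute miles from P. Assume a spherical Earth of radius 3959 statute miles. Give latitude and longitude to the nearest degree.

≈ lat 5°, lon 89°

Write both endpoints as unit vectors p₁, p₂ with components (cos φ cos λ, cos φ sin λ, sin φ).
The central angle between the endpoints is δ = arccos(p₁·p₂) ≈ 2.626 rad (150.5°). The total great-circle distance is δ·R ≈ 2.626 × 3959 ≈ 10397 mi, so the target fraction is f = 7000/10397 ≈ 0.673.
Interpolate at f ≈ 0.673 with slerp weights a = sin((1−f)δ)/sin δ ≈ 1.535, b = sin(fδ)/sin δ ≈ 1.989.
p = a·p₁ + b·p₂ ≈ (0.012, 0.997, 0.079); φ = arcsin(p_z) ≈ 4.53°, λ = atan2(p_y, p_x) ≈ 89.30°.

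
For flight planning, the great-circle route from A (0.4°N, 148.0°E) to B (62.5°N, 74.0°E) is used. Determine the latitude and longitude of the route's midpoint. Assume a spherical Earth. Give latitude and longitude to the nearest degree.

Write both endpoints as unit vectors p₁, p₂ with components (cos φ cos λ, cos φ sin λ, sin φ).
The central angle between the endpoints is δ = arccos(p₁·p₂) ≈ 1.437 rad (82.3°).
Interpolate at f = 1/2 with slerp weights a = sin((1−f)δ)/sin δ ≈ 0.664, b = sin(fδ)/sin δ ≈ 0.664.
p = a·p₁ + b·p₂ ≈ (-0.479, 0.647, 0.594); φ = arcsin(p_z) ≈ 36.42°, λ = atan2(p_y, p_x) ≈ 126.51°.

≈ (36°N, 127°E)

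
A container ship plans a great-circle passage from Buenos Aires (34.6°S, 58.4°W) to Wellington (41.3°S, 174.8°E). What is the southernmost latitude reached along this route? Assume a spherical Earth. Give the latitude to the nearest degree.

The great circle lies in the plane with unit normal n̂ = (p₁ × p₂)/|p₁ × p₂|.
Here n̂_z ≈ -0.495; the vertex latitude is φ_max = arccos|n̂_z| ≈ 60.3°.
Check via Clairaut: cos φ_max = |cos φ₁| · sin C = cos(34.6°)·sin(143.0°) ≈ 0.495, again giving ≈ 60.3°.

≈ 60°S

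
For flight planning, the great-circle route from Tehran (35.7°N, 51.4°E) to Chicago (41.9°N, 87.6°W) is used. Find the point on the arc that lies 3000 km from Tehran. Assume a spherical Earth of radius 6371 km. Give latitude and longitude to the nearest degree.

≈ 57°N, 27°E

Convert each endpoint to a unit vector on the sphere (x = cos φ cos λ, y = cos φ sin λ, z = sin φ).
The central angle between the endpoints is δ = arccos(p₁·p₂) ≈ 1.637 rad (93.8°). The total great-circle distance is δ·R ≈ 1.637 × 6371 ≈ 10431 km, so the target fraction is f = 3000/10431 ≈ 0.288.
Interpolate at f ≈ 0.288 with slerp weights a = sin((1−f)δ)/sin δ ≈ 0.921, b = sin(fδ)/sin δ ≈ 0.455.
p = a·p₁ + b·p₂ ≈ (0.481, 0.247, 0.841); φ = arcsin(p_z) ≈ 57.28°, λ = atan2(p_y, p_x) ≈ 27.15°.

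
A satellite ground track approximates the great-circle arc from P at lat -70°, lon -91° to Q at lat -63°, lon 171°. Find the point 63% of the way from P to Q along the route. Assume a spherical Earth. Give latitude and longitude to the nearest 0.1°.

Convert each endpoint to a unit vector on the sphere (x = cos φ cos λ, y = cos φ sin λ, z = sin φ).
The central angle between the endpoints is δ = arccos(p₁·p₂) ≈ 0.617 rad (35.3°).
Interpolate at f = 0.63 with slerp weights a = sin((1−f)δ)/sin δ ≈ 0.391, b = sin(fδ)/sin δ ≈ 0.655.
p = a·p₁ + b·p₂ ≈ (-0.296, -0.087, -0.951); φ = arcsin(p_z) ≈ -72.02°, λ = atan2(p_y, p_x) ≈ -163.58°.

≈ lat -72.0°, lon -163.6°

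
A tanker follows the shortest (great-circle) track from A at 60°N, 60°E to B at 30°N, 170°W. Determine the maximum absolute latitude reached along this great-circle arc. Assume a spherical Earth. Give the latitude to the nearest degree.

≈ 70°N

The great circle lies in the plane with unit normal n̂ = (p₁ × p₂)/|p₁ × p₂|.
Here n̂_z ≈ +0.336; the vertex latitude is φ_max = arccos|n̂_z| ≈ 70.4°.
Check via Clairaut: cos φ_max = |cos φ₁| · sin C = cos(60.0°)·sin(42.2°) ≈ 0.336, again giving ≈ 70.4°.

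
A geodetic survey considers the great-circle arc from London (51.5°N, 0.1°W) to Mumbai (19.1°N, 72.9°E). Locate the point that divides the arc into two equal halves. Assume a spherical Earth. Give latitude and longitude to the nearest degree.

Convert each endpoint to a unit vector on the sphere (x = cos φ cos λ, y = cos φ sin λ, z = sin φ).
The central angle between the endpoints is δ = arccos(p₁·p₂) ≈ 1.128 rad (64.7°).
Interpolate at f = 1/2 with slerp weights a = sin((1−f)δ)/sin δ ≈ 0.592, b = sin(fδ)/sin δ ≈ 0.592.
p = a·p₁ + b·p₂ ≈ (0.533, 0.534, 0.657); φ = arcsin(p_z) ≈ 41.05°, λ = atan2(p_y, p_x) ≈ 45.05°.

≈ 41°N, 45°E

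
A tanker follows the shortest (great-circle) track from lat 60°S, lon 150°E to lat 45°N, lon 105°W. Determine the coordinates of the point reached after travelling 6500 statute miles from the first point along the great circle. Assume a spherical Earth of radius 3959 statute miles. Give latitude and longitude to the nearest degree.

Write both endpoints as unit vectors p₁, p₂ with components (cos φ cos λ, cos φ sin λ, sin φ).
The central angle between the endpoints is δ = arccos(p₁·p₂) ≈ 2.352 rad (134.7°). The total great-circle distance is δ·R ≈ 2.352 × 3959 ≈ 9310 mi, so the target fraction is f = 6500/9310 ≈ 0.698.
Interpolate at f ≈ 0.698 with slerp weights a = sin((1−f)δ)/sin δ ≈ 0.917, b = sin(fδ)/sin δ ≈ 1.404.
p = a·p₁ + b·p₂ ≈ (-0.654, -0.730, 0.198); φ = arcsin(p_z) ≈ 11.44°, λ = atan2(p_y, p_x) ≈ -131.88°.

≈ lat 11°N, lon 132°W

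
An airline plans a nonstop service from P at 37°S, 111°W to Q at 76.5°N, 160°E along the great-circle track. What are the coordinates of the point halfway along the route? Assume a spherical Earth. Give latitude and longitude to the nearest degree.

≈ 24°N, 127°W

Convert each endpoint to a unit vector on the sphere (x = cos φ cos λ, y = cos φ sin λ, z = sin φ).
The central angle between the endpoints is δ = arccos(p₁·p₂) ≈ 2.192 rad (125.6°).
Interpolate at f = 1/2 with slerp weights a = sin((1−f)δ)/sin δ ≈ 1.094, b = sin(fδ)/sin δ ≈ 1.094.
p = a·p₁ + b·p₂ ≈ (-0.553, -0.728, 0.405); φ = arcsin(p_z) ≈ 23.91°, λ = atan2(p_y, p_x) ≈ -127.21°.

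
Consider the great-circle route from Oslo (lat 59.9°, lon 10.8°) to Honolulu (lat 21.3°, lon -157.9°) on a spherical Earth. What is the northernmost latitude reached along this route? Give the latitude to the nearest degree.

The great circle lies in the plane with unit normal n̂ = (p₁ × p₂)/|p₁ × p₂|.
Here n̂_z ≈ -0.093; the vertex latitude is φ_max = arccos|n̂_z| ≈ 84.7°.
Check via Clairaut: cos φ_max = |cos φ₁| · sin C = cos(59.9°)·sin(10.6°) ≈ 0.093, again giving ≈ 84.7°.

≈ 85°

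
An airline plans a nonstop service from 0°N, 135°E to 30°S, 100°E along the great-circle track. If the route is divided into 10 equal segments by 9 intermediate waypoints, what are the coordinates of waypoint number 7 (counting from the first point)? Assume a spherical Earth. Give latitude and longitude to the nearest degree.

≈ 22°S, 112°E

Convert each endpoint to a unit vector on the sphere (x = cos φ cos λ, y = cos φ sin λ, z = sin φ).
The central angle between the endpoints is δ = arccos(p₁·p₂) ≈ 0.782 rad (44.8°).
Interpolate at f = 7/10 with slerp weights a = sin((1−f)δ)/sin δ ≈ 0.330, b = sin(fδ)/sin δ ≈ 0.739.
p = a·p₁ + b·p₂ ≈ (-0.344, 0.863, -0.369); φ = arcsin(p_z) ≈ -21.67°, λ = atan2(p_y, p_x) ≈ 111.75°.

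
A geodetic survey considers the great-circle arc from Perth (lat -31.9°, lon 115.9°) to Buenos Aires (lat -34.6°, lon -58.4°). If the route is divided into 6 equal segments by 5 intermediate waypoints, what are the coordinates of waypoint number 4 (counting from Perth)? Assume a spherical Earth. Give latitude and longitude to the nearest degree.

The haversine formula gives a central angle δ ≈ 1.977 rad (113.3°) between the endpoints.
Interpolate at f = 4/6 with slerp weights a = sin((1−f)δ)/sin δ ≈ 0.667, b = sin(fδ)/sin δ ≈ 1.054.
p = a·p₁ + b·p₂ ≈ (0.207, -0.230, -0.951); φ = arcsin(p_z) ≈ -71.96°, λ = atan2(p_y, p_x) ≈ -47.94°.

≈ lat -72°, lon -48°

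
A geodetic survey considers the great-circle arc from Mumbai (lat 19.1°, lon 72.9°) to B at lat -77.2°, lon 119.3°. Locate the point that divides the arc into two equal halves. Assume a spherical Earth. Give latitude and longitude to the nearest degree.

≈ lat -30°, lon 81°

The haversine formula gives a central angle δ ≈ 1.746 rad (100.1°) between the endpoints.
Interpolate at f = 1/2 with slerp weights a = sin((1−f)δ)/sin δ ≈ 0.778, b = sin(fδ)/sin δ ≈ 0.778.
p = a·p₁ + b·p₂ ≈ (0.132, 0.853, -0.504); φ = arcsin(p_z) ≈ -30.29°, λ = atan2(p_y, p_x) ≈ 81.22°.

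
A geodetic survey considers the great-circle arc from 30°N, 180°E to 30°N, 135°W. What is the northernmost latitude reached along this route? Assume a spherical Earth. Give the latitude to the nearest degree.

≈ 32°N

The great circle lies in the plane with unit normal n̂ = (p₁ × p₂)/|p₁ × p₂|.
Here n̂_z ≈ +0.848; the vertex latitude is φ_max = arccos|n̂_z| ≈ 32.0°.
Check via Clairaut: cos φ_max = |cos φ₁| · sin C = cos(30.0°)·sin(78.3°) ≈ 0.848, again giving ≈ 32.0°.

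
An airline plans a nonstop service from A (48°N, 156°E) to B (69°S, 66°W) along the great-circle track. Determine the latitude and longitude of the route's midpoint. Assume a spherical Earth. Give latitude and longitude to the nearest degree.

From cos δ = sin φ₁ sin φ₂ + cos φ₁ cos φ₂ cos Δλ, the central angle is δ ≈ 2.630 rad (150.7°).
Interpolate at f = 1/2 with slerp weights a = sin((1−f)δ)/sin δ ≈ 1.976, b = sin(fδ)/sin δ ≈ 1.976.
p = a·p₁ + b·p₂ ≈ (-0.920, -0.109, -0.376); φ = arcsin(p_z) ≈ -22.11°, λ = atan2(p_y, p_x) ≈ -173.23°.

≈ (22°S, 173°W)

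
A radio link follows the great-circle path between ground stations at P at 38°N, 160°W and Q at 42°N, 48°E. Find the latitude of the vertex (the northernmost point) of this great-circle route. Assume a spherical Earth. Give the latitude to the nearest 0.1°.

≈ 74.0°N

The great circle lies in the plane with unit normal n̂ = (p₁ × p₂)/|p₁ × p₂|.
Here n̂_z ≈ -0.276; the vertex latitude is φ_max = arccos|n̂_z| ≈ 74.0°.
Check via Clairaut: cos φ_max = |cos φ₁| · sin C = cos(38.0°)·sin(20.5°) ≈ 0.276, again giving ≈ 74.0°.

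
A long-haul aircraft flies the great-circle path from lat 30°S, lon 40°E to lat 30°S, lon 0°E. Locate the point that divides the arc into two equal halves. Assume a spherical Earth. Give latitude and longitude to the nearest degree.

Write both endpoints as unit vectors p₁, p₂ with components (cos φ cos λ, cos φ sin λ, sin φ).
The central angle between the endpoints is δ = arccos(p₁·p₂) ≈ 0.601 rad (34.5°).
Interpolate at f = 1/2 with slerp weights a = sin((1−f)δ)/sin δ ≈ 0.523, b = sin(fδ)/sin δ ≈ 0.523.
p = a·p₁ + b·p₂ ≈ (0.801, 0.291, -0.523); φ = arcsin(p_z) ≈ -31.57°, λ = atan2(p_y, p_x) ≈ 20.00°.

≈ lat 32°S, lon 20°E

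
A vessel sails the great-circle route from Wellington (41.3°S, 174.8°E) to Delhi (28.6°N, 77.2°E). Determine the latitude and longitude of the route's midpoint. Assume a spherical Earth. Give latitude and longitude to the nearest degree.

≈ (10°S, 121°E)

From cos δ = sin φ₁ sin φ₂ + cos φ₁ cos φ₂ cos Δλ, the central angle is δ ≈ 1.986 rad (113.8°).
Interpolate at f = 1/2 with slerp weights a = sin((1−f)δ)/sin δ ≈ 0.915, b = sin(fδ)/sin δ ≈ 0.915.
p = a·p₁ + b·p₂ ≈ (-0.507, 0.846, -0.166); φ = arcsin(p_z) ≈ -9.55°, λ = atan2(p_y, p_x) ≈ 120.92°.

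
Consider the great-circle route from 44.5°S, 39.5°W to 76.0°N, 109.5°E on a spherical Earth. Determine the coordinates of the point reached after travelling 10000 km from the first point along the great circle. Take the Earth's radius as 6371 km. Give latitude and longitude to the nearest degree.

Write both endpoints as unit vectors p₁, p₂ with components (cos φ cos λ, cos φ sin λ, sin φ).
The central angle between the endpoints is δ = arccos(p₁·p₂) ≈ 2.546 rad (145.9°). The total great-circle distance is δ·R ≈ 2.546 × 6371 ≈ 16223 km, so the target fraction is f = 10000/16223 ≈ 0.616.
Interpolate at f ≈ 0.616 with slerp weights a = sin((1−f)δ)/sin δ ≈ 1.478, b = sin(fδ)/sin δ ≈ 1.783.
p = a·p₁ + b·p₂ ≈ (0.669, -0.264, 0.695); φ = arcsin(p_z) ≈ 43.99°, λ = atan2(p_y, p_x) ≈ -21.51°.

≈ 44°N, 22°W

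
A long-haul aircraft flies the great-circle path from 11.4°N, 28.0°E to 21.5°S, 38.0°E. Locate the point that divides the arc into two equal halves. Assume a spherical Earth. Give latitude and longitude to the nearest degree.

≈ 5°S, 33°E

The haversine formula gives a central angle δ ≈ 0.599 rad (34.3°) between the endpoints.
Interpolate at f = 1/2 with slerp weights a = sin((1−f)δ)/sin δ ≈ 0.523, b = sin(fδ)/sin δ ≈ 0.523.
p = a·p₁ + b·p₂ ≈ (0.837, 0.541, -0.088); φ = arcsin(p_z) ≈ -5.07°, λ = atan2(p_y, p_x) ≈ 32.87°.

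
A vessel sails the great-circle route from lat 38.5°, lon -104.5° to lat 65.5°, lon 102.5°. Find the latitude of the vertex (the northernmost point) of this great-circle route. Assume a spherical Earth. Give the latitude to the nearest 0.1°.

≈ 81.2°

The great circle lies in the plane with unit normal n̂ = (p₁ × p₂)/|p₁ × p₂|.
Here n̂_z ≈ -0.153; the vertex latitude is φ_max = arccos|n̂_z| ≈ 81.2°.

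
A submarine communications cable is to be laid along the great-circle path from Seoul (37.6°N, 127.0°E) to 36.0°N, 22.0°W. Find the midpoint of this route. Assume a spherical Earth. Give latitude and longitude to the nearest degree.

≈ 70°N, 50°E

Convert each endpoint to a unit vector on the sphere (x = cos φ cos λ, y = cos φ sin λ, z = sin φ).
The central angle between the endpoints is δ = arccos(p₁·p₂) ≈ 1.763 rad (101.0°).
Interpolate at f = 1/2 with slerp weights a = sin((1−f)δ)/sin δ ≈ 0.786, b = sin(fδ)/sin δ ≈ 0.786.
p = a·p₁ + b·p₂ ≈ (0.215, 0.259, 0.942); φ = arcsin(p_z) ≈ 70.33°, λ = atan2(p_y, p_x) ≈ 50.34°.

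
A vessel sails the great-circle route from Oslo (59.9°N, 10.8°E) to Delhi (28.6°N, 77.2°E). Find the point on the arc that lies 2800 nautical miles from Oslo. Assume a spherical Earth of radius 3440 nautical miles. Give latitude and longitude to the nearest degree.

≈ 34°N, 72°E

Convert each endpoint to a unit vector on the sphere (x = cos φ cos λ, y = cos φ sin λ, z = sin φ).
The central angle between the endpoints is δ = arccos(p₁·p₂) ≈ 0.939 rad (53.8°). The total great-circle distance is δ·R ≈ 0.939 × 3440 ≈ 3231 nmi, so the target fraction is f = 2800/3231 ≈ 0.867.
Interpolate at f ≈ 0.867 with slerp weights a = sin((1−f)δ)/sin δ ≈ 0.155, b = sin(fδ)/sin δ ≈ 0.901.
p = a·p₁ + b·p₂ ≈ (0.251, 0.786, 0.565); φ = arcsin(p_z) ≈ 34.41°, λ = atan2(p_y, p_x) ≈ 72.25°.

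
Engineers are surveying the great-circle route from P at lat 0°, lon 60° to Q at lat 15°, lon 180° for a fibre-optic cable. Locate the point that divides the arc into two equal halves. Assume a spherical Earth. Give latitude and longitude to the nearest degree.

≈ lat 15°, lon 118°

Write both endpoints as unit vectors p₁, p₂ with components (cos φ cos λ, cos φ sin λ, sin φ).
The central angle between the endpoints is δ = arccos(p₁·p₂) ≈ 2.075 rad (118.9°).
Interpolate at f = 1/2 with slerp weights a = sin((1−f)δ)/sin δ ≈ 0.983, b = sin(fδ)/sin δ ≈ 0.983.
p = a·p₁ + b·p₂ ≈ (-0.458, 0.852, 0.255); φ = arcsin(p_z) ≈ 14.75°, λ = atan2(p_y, p_x) ≈ 118.28°.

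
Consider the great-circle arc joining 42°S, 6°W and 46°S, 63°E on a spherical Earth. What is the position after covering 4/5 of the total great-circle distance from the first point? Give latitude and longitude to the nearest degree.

From cos δ = sin φ₁ sin φ₂ + cos φ₁ cos φ₂ cos Δλ, the central angle is δ ≈ 0.842 rad (48.2°).
Interpolate at f = 4/5 with slerp weights a = sin((1−f)δ)/sin δ ≈ 0.225, b = sin(fδ)/sin δ ≈ 0.836.
p = a·p₁ + b·p₂ ≈ (0.430, 0.500, -0.752); φ = arcsin(p_z) ≈ -48.75°, λ = atan2(p_y, p_x) ≈ 49.33°.

≈ 49°S, 49°E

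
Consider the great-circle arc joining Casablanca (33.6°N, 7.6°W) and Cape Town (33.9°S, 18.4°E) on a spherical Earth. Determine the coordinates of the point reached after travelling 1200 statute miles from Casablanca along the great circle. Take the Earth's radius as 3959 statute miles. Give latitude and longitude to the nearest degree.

Convert each endpoint to a unit vector on the sphere (x = cos φ cos λ, y = cos φ sin λ, z = sin φ).
The central angle between the endpoints is δ = arccos(p₁·p₂) ≈ 1.253 rad (71.8°). The total great-circle distance is δ·R ≈ 1.253 × 3959 ≈ 4960 mi, so the target fraction is f = 1200/4960 ≈ 0.242.
Interpolate at f ≈ 0.242 with slerp weights a = sin((1−f)δ)/sin δ ≈ 0.856, b = sin(fδ)/sin δ ≈ 0.314.
p = a·p₁ + b·p₂ ≈ (0.954, -0.012, 0.299); φ = arcsin(p_z) ≈ 17.37°, λ = atan2(p_y, p_x) ≈ -0.72°.

≈ 17°N, 1°W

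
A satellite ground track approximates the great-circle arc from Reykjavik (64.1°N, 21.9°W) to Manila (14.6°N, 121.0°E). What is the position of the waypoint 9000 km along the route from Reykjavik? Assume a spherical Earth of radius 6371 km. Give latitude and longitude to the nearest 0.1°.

≈ (29.4°N, 116.4°E)

From cos δ = sin φ₁ sin φ₂ + cos φ₁ cos φ₂ cos Δλ, the central angle is δ ≈ 1.681 rad (96.3°). The total great-circle distance is δ·R ≈ 1.681 × 6371 ≈ 10712 km, so the target fraction is f = 9000/10712 ≈ 0.840.
Interpolate at f ≈ 0.840 with slerp weights a = sin((1−f)δ)/sin δ ≈ 0.267, b = sin(fδ)/sin δ ≈ 0.994.
p = a·p₁ + b·p₂ ≈ (-0.387, 0.781, 0.491); φ = arcsin(p_z) ≈ 29.39°, λ = atan2(p_y, p_x) ≈ 116.37°.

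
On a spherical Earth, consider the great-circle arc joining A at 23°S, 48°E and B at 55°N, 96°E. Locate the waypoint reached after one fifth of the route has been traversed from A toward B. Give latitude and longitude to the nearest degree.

Write both endpoints as unit vectors p₁, p₂ with components (cos φ cos λ, cos φ sin λ, sin φ).
The central angle between the endpoints is δ = arccos(p₁·p₂) ≈ 1.538 rad (88.1°).
Interpolate at f = 1/5 with slerp weights a = sin((1−f)δ)/sin δ ≈ 0.943, b = sin(fδ)/sin δ ≈ 0.303.
p = a·p₁ + b·p₂ ≈ (0.563, 0.818, -0.120); φ = arcsin(p_z) ≈ -6.91°, λ = atan2(p_y, p_x) ≈ 55.47°.

≈ 7°S, 55°E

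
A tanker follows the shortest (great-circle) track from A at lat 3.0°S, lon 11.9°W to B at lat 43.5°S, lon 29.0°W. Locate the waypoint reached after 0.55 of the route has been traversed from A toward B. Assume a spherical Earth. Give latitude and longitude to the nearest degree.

The haversine formula gives a central angle δ ≈ 0.755 rad (43.2°) between the endpoints.
Interpolate at f = 0.55 with slerp weights a = sin((1−f)δ)/sin δ ≈ 0.486, b = sin(fδ)/sin δ ≈ 0.589.
p = a·p₁ + b·p₂ ≈ (0.849, -0.307, -0.431); φ = arcsin(p_z) ≈ -25.51°, λ = atan2(p_y, p_x) ≈ -19.90°.

≈ lat 26°S, lon 20°W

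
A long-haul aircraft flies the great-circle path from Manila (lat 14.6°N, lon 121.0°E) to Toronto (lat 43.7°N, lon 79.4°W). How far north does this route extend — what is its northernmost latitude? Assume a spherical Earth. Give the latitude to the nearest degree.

The great circle lies in the plane with unit normal n̂ = (p₁ × p₂)/|p₁ × p₂|.
Here n̂_z ≈ +0.278; the vertex latitude is φ_max = arccos|n̂_z| ≈ 73.8°.
Check via Clairaut: cos φ_max = |cos φ₁| · sin C = cos(14.6°)·sin(16.7°) ≈ 0.278, again giving ≈ 73.8°.

≈ 74°N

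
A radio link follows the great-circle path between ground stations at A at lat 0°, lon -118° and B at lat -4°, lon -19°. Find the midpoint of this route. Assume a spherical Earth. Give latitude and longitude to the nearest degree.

Convert each endpoint to a unit vector on the sphere (x = cos φ cos λ, y = cos φ sin λ, z = sin φ).
The central angle between the endpoints is δ = arccos(p₁·p₂) ≈ 1.727 rad (99.0°).
Interpolate at f = 1/2 with slerp weights a = sin((1−f)δ)/sin δ ≈ 0.770, b = sin(fδ)/sin δ ≈ 0.770.
p = a·p₁ + b·p₂ ≈ (0.365, -0.930, -0.054); φ = arcsin(p_z) ≈ -3.08°, λ = atan2(p_y, p_x) ≈ -68.58°.

≈ lat -3°, lon -69°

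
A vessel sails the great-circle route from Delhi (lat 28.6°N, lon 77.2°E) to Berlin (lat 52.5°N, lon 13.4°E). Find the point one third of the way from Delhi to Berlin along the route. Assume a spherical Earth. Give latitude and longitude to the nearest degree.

≈ lat 40°N, lon 62°E

The haversine formula gives a central angle δ ≈ 0.907 rad (52.0°) between the endpoints.
Interpolate at f = 1/3 with slerp weights a = sin((1−f)δ)/sin δ ≈ 0.722, b = sin(fδ)/sin δ ≈ 0.378.
p = a·p₁ + b·p₂ ≈ (0.364, 0.671, 0.645); φ = arcsin(p_z) ≈ 40.20°, λ = atan2(p_y, p_x) ≈ 61.51°.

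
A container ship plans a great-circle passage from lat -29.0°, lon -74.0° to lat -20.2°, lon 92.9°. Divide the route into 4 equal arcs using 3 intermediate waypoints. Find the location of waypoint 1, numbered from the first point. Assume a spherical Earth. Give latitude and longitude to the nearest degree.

≈ lat -59°, lon -57°

Convert each endpoint to a unit vector on the sphere (x = cos φ cos λ, y = cos φ sin λ, z = sin φ).
The central angle between the endpoints is δ = arccos(p₁·p₂) ≈ 2.255 rad (129.2°).
Interpolate at f = 1/4 with slerp weights a = sin((1−f)δ)/sin δ ≈ 1.281, b = sin(fδ)/sin δ ≈ 0.690.
p = a·p₁ + b·p₂ ≈ (0.276, -0.431, -0.859); φ = arcsin(p_z) ≈ -59.23°, λ = atan2(p_y, p_x) ≈ -57.34°.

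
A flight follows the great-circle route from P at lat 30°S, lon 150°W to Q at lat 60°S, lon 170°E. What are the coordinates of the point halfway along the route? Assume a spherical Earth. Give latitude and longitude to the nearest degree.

≈ lat 47°S, lon 164°W

From cos δ = sin φ₁ sin φ₂ + cos φ₁ cos φ₂ cos Δλ, the central angle is δ ≈ 0.700 rad (40.1°).
Interpolate at f = 1/2 with slerp weights a = sin((1−f)δ)/sin δ ≈ 0.532, b = sin(fδ)/sin δ ≈ 0.532.
p = a·p₁ + b·p₂ ≈ (-0.661, -0.184, -0.727); φ = arcsin(p_z) ≈ -46.65°, λ = atan2(p_y, p_x) ≈ -164.43°.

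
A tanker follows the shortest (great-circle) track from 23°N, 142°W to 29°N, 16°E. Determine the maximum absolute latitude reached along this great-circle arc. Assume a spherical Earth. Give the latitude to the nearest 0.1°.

The great circle lies in the plane with unit normal n̂ = (p₁ × p₂)/|p₁ × p₂|.
Here n̂_z ≈ +0.363; the vertex latitude is φ_max = arccos|n̂_z| ≈ 68.7°.

≈ 68.7°N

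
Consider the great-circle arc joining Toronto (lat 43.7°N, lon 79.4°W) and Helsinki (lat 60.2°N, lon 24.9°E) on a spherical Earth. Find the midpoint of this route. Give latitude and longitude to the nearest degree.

The haversine formula gives a central angle δ ≈ 1.035 rad (59.3°) between the endpoints.
Interpolate at f = 1/2 with slerp weights a = sin((1−f)δ)/sin δ ≈ 0.575, b = sin(fδ)/sin δ ≈ 0.575.
p = a·p₁ + b·p₂ ≈ (0.336, -0.288, 0.897); φ = arcsin(p_z) ≈ 63.72°, λ = atan2(p_y, p_x) ≈ -40.66°.

≈ lat 64°N, lon 41°W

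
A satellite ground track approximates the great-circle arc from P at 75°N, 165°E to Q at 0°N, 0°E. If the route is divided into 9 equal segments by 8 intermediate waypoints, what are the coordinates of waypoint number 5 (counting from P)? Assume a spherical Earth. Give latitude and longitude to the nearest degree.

≈ 46°N, 4°E

Write both endpoints as unit vectors p₁, p₂ with components (cos φ cos λ, cos φ sin λ, sin φ).
The central angle between the endpoints is δ = arccos(p₁·p₂) ≈ 1.823 rad (104.5°).
Interpolate at f = 5/9 with slerp weights a = sin((1−f)δ)/sin δ ≈ 0.748, b = sin(fδ)/sin δ ≈ 0.876.
p = a·p₁ + b·p₂ ≈ (0.689, 0.050, 0.723); φ = arcsin(p_z) ≈ 46.29°, λ = atan2(p_y, p_x) ≈ 4.16°.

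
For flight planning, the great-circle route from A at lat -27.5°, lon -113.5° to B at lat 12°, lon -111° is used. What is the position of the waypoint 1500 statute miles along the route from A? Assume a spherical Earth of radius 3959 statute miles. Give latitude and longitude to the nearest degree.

Write both endpoints as unit vectors p₁, p₂ with components (cos φ cos λ, cos φ sin λ, sin φ).
The central angle between the endpoints is δ = arccos(p₁·p₂) ≈ 0.691 rad (39.6°). The total great-circle distance is δ·R ≈ 0.691 × 3959 ≈ 2734 mi, so the target fraction is f = 1500/2734 ≈ 0.549.
Interpolate at f ≈ 0.549 with slerp weights a = sin((1−f)δ)/sin δ ≈ 0.482, b = sin(fδ)/sin δ ≈ 0.581.
p = a·p₁ + b·p₂ ≈ (-0.374, -0.922, -0.102); φ = arcsin(p_z) ≈ -5.83°, λ = atan2(p_y, p_x) ≈ -112.07°.

≈ lat -6°, lon -112°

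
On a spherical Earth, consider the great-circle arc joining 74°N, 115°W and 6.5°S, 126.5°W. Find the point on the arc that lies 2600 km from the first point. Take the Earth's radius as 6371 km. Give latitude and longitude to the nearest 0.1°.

≈ 50.8°N, 122.2°W

Write both endpoints as unit vectors p₁, p₂ with components (cos φ cos λ, cos φ sin λ, sin φ).
The central angle between the endpoints is δ = arccos(p₁·p₂) ≈ 1.411 rad (80.8°). The total great-circle distance is δ·R ≈ 1.411 × 6371 ≈ 8987 km, so the target fraction is f = 2600/8987 ≈ 0.289.
Interpolate at f ≈ 0.289 with slerp weights a = sin((1−f)δ)/sin δ ≈ 0.854, b = sin(fδ)/sin δ ≈ 0.402.
p = a·p₁ + b·p₂ ≈ (-0.337, -0.534, 0.775); φ = arcsin(p_z) ≈ 50.82°, λ = atan2(p_y, p_x) ≈ -122.24°.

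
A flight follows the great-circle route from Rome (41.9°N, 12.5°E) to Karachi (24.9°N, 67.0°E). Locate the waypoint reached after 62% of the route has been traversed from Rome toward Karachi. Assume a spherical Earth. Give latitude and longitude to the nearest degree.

Write both endpoints as unit vectors p₁, p₂ with components (cos φ cos λ, cos φ sin λ, sin φ).
The central angle between the endpoints is δ = arccos(p₁·p₂) ≈ 0.832 rad (47.7°).
Interpolate at f = 0.62 with slerp weights a = sin((1−f)δ)/sin δ ≈ 0.421, b = sin(fδ)/sin δ ≈ 0.667.
p = a·p₁ + b·p₂ ≈ (0.542, 0.625, 0.562); φ = arcsin(p_z) ≈ 34.18°, λ = atan2(p_y, p_x) ≈ 49.06°.

≈ 34°N, 49°E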